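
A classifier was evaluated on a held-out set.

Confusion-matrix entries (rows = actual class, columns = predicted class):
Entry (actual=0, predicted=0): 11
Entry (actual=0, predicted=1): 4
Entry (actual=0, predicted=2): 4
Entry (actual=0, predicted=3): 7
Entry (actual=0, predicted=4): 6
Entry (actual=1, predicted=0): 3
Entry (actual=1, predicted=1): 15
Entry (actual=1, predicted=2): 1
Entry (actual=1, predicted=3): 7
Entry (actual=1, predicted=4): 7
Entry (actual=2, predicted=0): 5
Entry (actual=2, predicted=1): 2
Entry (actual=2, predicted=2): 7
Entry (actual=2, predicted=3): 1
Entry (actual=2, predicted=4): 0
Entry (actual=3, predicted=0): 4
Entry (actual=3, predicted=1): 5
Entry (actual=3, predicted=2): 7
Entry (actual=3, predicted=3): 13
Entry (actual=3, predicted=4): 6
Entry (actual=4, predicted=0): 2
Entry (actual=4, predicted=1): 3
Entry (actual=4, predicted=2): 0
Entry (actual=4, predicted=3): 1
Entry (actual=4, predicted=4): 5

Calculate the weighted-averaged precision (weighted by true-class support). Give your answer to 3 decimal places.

0.434

Per-class precision (TP/(TP+FP)):
  0: TP=11, FP=3+5+4+2=14 → 11/25 = 0.4400
  1: TP=15, FP=4+2+5+3=14 → 15/29 = 0.5172
  2: TP=7, FP=4+1+7+0=12 → 7/19 = 0.3684
  3: TP=13, FP=7+7+1+1=16 → 13/29 = 0.4483
  4: TP=5, FP=6+7+0+6=19 → 5/24 = 0.2083
Weighted-precision = Σ (supportᵢ/N)·precisionᵢ with N=126: (32/126)·0.4400 + (33/126)·0.5172 + (15/126)·0.3684 + (35/126)·0.4483 + (11/126)·0.2083 = 0.434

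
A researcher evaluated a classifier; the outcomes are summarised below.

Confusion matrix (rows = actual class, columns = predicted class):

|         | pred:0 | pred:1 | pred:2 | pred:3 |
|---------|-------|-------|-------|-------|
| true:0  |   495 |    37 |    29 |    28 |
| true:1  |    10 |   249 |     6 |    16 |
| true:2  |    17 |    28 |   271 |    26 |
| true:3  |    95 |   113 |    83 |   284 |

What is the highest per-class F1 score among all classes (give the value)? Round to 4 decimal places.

0.8209

Per-class F1 score (2·TP/(2·TP+FP+FN)):
  0: TP=495, FP=10+17+95=122, FN=37+29+28=94 → 990/1206 = 0.82090
  1: TP=249, FP=37+28+113=178, FN=10+6+16=32 → 498/708 = 0.70339
  2: TP=271, FP=29+6+83=118, FN=17+28+26=71 → 542/731 = 0.74145
  3: TP=284, FP=28+16+26=70, FN=95+113+83=291 → 568/929 = 0.61141
Highest is class '0' with F1 score = 0.8209.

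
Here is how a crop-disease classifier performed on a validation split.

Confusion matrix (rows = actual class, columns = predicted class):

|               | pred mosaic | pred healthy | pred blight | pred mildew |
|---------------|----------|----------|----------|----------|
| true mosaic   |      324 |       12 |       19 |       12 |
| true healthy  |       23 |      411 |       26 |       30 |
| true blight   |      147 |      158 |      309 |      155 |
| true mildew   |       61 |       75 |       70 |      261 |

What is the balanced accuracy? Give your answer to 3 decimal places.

0.671

Balanced accuracy = mean of per-class recall.
  mosaic: recall = 324/367 = 0.8828
  healthy: recall = 411/490 = 0.8388
  blight: recall = 309/769 = 0.4018
  mildew: recall = 261/467 = 0.5589
Mean = (0.8828 + 0.8388 + 0.4018 + 0.5589) / 4 = 0.671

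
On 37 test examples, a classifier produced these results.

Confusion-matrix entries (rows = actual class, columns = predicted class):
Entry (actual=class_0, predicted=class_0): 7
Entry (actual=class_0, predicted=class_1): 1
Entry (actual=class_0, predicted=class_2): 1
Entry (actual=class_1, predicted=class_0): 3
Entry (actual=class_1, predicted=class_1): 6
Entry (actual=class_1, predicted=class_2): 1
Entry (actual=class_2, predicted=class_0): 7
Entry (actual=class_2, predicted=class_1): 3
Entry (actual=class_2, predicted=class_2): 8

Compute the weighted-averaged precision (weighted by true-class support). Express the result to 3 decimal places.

0.652

Per-class precision (TP/(TP+FP)):
  class_0: TP=7, FP=3+7=10 → 7/17 = 0.4118
  class_1: TP=6, FP=1+3=4 → 6/10 = 0.6000
  class_2: TP=8, FP=1+1=2 → 8/10 = 0.8000
Weighted-precision = Σ (supportᵢ/N)·precisionᵢ with N=37: (9/37)·0.4118 + (10/37)·0.6000 + (18/37)·0.8000 = 0.652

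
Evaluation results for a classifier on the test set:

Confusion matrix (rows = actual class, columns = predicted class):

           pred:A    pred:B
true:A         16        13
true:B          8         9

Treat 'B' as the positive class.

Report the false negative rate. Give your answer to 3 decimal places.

FNR = FN/(FN+TP) = 8/(8+9) = 0.471

0.471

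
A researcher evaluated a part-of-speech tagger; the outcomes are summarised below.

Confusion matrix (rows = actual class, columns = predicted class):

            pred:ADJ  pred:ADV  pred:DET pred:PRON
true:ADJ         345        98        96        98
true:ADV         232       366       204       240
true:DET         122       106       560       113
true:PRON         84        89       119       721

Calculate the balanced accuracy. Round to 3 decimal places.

Balanced accuracy = mean of per-class recall.
  ADJ: recall = 345/637 = 0.5416
  ADV: recall = 366/1042 = 0.3512
  DET: recall = 560/901 = 0.6215
  PRON: recall = 721/1013 = 0.7117
Mean = (0.5416 + 0.3512 + 0.6215 + 0.7117) / 4 = 0.557

0.557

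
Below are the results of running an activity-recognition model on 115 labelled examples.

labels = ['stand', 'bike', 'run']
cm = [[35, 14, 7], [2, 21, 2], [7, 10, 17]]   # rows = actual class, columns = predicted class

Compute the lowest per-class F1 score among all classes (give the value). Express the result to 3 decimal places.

0.567

Per-class F1 score (2·TP/(2·TP+FP+FN)):
  stand: TP=35, FP=2+7=9, FN=14+7=21 → 70/100 = 0.7000
  bike: TP=21, FP=14+10=24, FN=2+2=4 → 42/70 = 0.6000
  run: TP=17, FP=7+2=9, FN=7+10=17 → 34/60 = 0.5667
Lowest is class 'run' with F1 score = 0.567.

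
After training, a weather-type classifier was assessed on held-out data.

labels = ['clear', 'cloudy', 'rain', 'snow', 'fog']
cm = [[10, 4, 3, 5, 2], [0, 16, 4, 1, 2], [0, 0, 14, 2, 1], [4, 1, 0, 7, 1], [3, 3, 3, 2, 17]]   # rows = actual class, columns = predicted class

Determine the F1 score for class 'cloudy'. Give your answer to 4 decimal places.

0.6809

F1 score = 2·TP/(2·TP+FP+FN).
cloudy: TP=16, FP=4+0+1+3=8, FN=0+4+1+2=7 → 32/47 = 0.68085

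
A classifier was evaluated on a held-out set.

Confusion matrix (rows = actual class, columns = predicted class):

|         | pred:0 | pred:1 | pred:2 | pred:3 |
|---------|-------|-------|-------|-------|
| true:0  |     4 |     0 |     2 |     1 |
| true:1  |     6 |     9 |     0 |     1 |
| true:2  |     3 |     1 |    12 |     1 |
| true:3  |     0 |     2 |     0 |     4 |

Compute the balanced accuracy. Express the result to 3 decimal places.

Balanced accuracy = mean of per-class recall.
  0: recall = 4/7 = 0.5714
  1: recall = 9/16 = 0.5625
  2: recall = 12/17 = 0.7059
  3: recall = 4/6 = 0.6667
Mean = (0.5714 + 0.5625 + 0.7059 + 0.6667) / 4 = 0.627

0.627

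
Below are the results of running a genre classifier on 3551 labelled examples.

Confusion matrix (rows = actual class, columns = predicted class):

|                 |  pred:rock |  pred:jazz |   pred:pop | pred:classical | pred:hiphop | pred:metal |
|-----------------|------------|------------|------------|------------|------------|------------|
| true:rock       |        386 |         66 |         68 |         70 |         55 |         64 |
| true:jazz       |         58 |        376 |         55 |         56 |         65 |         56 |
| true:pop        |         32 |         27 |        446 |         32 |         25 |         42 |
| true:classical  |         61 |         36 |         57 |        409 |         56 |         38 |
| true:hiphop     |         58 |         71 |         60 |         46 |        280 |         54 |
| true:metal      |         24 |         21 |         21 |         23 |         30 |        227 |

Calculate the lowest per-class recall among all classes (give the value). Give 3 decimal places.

0.492

Per-class recall (TP/(TP+FN)):
  rock: TP=386, FN=66+68+70+55+64=323 → 386/709 = 0.5444
  jazz: TP=376, FN=58+55+56+65+56=290 → 376/666 = 0.5646
  pop: TP=446, FN=32+27+32+25+42=158 → 446/604 = 0.7384
  classical: TP=409, FN=61+36+57+56+38=248 → 409/657 = 0.6225
  hiphop: TP=280, FN=58+71+60+46+54=289 → 280/569 = 0.4921
  metal: TP=227, FN=24+21+21+23+30=119 → 227/346 = 0.6561
Lowest is class 'hiphop' with recall = 0.492.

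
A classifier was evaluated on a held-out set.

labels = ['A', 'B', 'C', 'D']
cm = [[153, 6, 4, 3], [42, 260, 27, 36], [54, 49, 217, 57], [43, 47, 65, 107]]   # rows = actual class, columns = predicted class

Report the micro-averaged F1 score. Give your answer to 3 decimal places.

Micro-averaging pools counts across classes: ΣTP=737, ΣFP=433, ΣFN=433.
Micro-F1 score = 2·TP/(2·TP+FP+FN) on pooled counts = 0.630 (equals overall accuracy in single-label multiclass).

0.630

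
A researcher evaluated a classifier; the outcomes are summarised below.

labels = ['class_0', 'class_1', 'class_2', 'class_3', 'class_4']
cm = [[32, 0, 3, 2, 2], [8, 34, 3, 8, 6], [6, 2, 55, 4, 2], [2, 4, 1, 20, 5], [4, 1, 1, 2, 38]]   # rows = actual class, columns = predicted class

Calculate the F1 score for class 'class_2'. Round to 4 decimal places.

0.8333

F1 score = 2·TP/(2·TP+FP+FN).
class_2: TP=55, FP=3+3+1+1=8, FN=6+2+4+2=14 → 110/132 = 0.83333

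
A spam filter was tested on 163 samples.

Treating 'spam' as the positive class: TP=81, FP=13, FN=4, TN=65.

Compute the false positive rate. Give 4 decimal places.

FPR = FP/(FP+TN) = 13/(13+65) = 0.1667

0.1667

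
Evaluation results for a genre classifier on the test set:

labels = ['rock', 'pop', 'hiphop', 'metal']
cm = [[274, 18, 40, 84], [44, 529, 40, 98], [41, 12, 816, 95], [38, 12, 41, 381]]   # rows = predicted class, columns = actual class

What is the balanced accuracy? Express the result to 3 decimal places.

0.767

Balanced accuracy = mean of per-class recall.
  rock: recall = 274/397 = 0.6902
  pop: recall = 529/571 = 0.9264
  hiphop: recall = 816/937 = 0.8709
  metal: recall = 381/658 = 0.5790
Mean = (0.6902 + 0.9264 + 0.8709 + 0.5790) / 4 = 0.767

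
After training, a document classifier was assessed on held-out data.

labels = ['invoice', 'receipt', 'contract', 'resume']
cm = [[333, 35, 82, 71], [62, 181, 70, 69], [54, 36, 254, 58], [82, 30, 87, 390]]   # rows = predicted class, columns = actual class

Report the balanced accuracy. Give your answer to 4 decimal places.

0.6119

Balanced accuracy = mean of per-class recall.
  invoice: recall = 333/531 = 0.62712
  receipt: recall = 181/282 = 0.64184
  contract: recall = 254/493 = 0.51521
  resume: recall = 390/588 = 0.66327
Mean = (0.62712 + 0.64184 + 0.51521 + 0.66327) / 4 = 0.6119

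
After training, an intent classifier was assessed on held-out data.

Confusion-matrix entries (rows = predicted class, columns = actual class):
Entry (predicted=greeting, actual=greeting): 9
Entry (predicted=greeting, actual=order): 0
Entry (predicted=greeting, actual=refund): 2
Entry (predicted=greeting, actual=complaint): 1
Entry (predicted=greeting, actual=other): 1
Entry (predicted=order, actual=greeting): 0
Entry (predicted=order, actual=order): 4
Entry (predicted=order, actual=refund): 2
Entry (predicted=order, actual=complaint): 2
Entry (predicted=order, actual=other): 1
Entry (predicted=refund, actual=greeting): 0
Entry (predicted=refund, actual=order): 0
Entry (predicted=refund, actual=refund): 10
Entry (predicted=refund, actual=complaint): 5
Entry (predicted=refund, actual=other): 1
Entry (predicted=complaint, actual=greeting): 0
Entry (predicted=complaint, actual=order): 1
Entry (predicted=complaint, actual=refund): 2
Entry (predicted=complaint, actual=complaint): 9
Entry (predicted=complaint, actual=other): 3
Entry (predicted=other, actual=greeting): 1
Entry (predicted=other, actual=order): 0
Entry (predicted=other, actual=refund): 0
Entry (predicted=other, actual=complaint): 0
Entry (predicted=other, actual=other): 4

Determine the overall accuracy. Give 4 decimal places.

0.6207

Accuracy = trace / total = (9+4+10+9+4=36) / 58 = 36/58 = 0.6207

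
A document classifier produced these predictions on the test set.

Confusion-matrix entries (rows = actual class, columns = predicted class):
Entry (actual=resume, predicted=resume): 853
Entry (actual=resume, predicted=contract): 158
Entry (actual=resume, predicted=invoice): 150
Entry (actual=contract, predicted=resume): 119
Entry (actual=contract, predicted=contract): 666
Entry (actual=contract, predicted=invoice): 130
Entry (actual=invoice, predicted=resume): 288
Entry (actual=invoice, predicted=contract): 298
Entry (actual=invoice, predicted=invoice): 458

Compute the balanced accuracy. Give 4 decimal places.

Balanced accuracy = mean of per-class recall.
  resume: recall = 853/1161 = 0.73471
  contract: recall = 666/915 = 0.72787
  invoice: recall = 458/1044 = 0.43870
Mean = (0.73471 + 0.72787 + 0.43870) / 3 = 0.6338

0.6338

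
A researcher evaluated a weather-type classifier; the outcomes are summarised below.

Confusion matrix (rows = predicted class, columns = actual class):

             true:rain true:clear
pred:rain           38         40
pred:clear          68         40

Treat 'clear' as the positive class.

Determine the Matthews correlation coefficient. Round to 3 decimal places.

-0.142

MCC = (TP·TN − FP·FN) / √((TP+FP)(TP+FN)(TN+FP)(TN+FN))
Numerator = 40·38 − 68·40 = -1200
Denominator = √(108·80·106·78) = √71435520 = 8451.9536
MCC = -1200 / 8451.9536 = -0.142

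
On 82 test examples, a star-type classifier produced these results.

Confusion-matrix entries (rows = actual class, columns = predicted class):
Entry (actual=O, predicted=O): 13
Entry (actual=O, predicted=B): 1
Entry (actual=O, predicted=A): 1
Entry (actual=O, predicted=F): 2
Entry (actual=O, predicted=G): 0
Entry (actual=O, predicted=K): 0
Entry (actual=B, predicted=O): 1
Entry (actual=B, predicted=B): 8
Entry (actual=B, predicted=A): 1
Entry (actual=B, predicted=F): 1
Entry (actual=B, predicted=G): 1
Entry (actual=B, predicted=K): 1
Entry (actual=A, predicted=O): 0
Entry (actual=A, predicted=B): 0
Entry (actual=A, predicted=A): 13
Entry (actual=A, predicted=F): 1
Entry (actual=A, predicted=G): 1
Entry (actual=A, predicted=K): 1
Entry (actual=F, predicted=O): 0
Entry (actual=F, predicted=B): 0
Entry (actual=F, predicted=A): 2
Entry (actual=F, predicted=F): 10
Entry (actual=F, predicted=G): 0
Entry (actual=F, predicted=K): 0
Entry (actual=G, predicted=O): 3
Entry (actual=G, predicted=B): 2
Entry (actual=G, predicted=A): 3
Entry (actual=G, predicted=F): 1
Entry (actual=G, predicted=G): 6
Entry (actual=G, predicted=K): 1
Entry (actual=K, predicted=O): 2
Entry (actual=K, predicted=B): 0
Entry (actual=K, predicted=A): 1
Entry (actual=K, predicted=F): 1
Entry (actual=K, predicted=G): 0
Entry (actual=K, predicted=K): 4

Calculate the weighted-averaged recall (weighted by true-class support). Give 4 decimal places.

0.6585

Per-class recall (TP/(TP+FN)):
  O: TP=13, FN=1+1+2+0+0=4 → 13/17 = 0.76471
  B: TP=8, FN=1+1+1+1+1=5 → 8/13 = 0.61538
  A: TP=13, FN=0+0+1+1+1=3 → 13/16 = 0.81250
  F: TP=10, FN=0+0+2+0+0=2 → 10/12 = 0.83333
  G: TP=6, FN=3+2+3+1+1=10 → 6/16 = 0.37500
  K: TP=4, FN=2+0+1+1+0=4 → 4/8 = 0.50000
Weighted-recall = Σ (supportᵢ/N)·recallᵢ with N=82: (17/82)·0.76471 + (13/82)·0.61538 + (16/82)·0.81250 + (12/82)·0.83333 + (16/82)·0.37500 + (8/82)·0.50000 = 0.6585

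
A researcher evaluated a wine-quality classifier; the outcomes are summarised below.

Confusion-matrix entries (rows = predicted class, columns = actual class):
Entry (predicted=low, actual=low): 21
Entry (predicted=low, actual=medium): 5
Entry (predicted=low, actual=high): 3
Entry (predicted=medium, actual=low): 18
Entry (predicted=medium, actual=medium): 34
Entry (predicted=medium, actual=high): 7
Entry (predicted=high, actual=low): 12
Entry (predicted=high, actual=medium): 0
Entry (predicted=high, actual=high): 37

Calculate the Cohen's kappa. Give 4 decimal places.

0.5140

Observed agreement pₒ = trace/N = 92/137 = 0.67153
Expected agreement pₑ = Σ (rowᵢ·colᵢ)/N² = (51·29 + 39·59 + 47·49)/137² = 0.32410
κ = (pₒ − pₑ)/(1 − pₑ) = (0.67153 − 0.32410)/(1 − 0.32410) = 0.5140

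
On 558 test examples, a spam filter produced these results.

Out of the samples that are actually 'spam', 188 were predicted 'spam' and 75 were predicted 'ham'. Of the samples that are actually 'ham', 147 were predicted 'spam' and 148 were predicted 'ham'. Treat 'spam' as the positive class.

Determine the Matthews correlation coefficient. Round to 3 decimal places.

MCC = (TP·TN − FP·FN) / √((TP+FP)(TP+FN)(TN+FP)(TN+FN))
Numerator = 188·148 − 147·75 = 16799
Denominator = √(335·263·295·223) = √5795987425 = 76131.3827
MCC = 16799 / 76131.3827 = 0.221

0.221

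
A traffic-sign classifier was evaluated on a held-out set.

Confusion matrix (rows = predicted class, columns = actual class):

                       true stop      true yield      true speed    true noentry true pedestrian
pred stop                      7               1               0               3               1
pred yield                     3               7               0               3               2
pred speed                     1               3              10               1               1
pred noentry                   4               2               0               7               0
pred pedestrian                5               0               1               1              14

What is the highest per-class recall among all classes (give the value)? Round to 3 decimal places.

Per-class recall (TP/(TP+FN)):
  stop: TP=7, FN=3+1+4+5=13 → 7/20 = 0.3500
  yield: TP=7, FN=1+3+2+0=6 → 7/13 = 0.5385
  speed: TP=10, FN=0+0+0+1=1 → 10/11 = 0.9091
  noentry: TP=7, FN=3+3+1+1=8 → 7/15 = 0.4667
  pedestrian: TP=14, FN=1+2+1+0=4 → 14/18 = 0.7778
Highest is class 'speed' with recall = 0.909.

0.909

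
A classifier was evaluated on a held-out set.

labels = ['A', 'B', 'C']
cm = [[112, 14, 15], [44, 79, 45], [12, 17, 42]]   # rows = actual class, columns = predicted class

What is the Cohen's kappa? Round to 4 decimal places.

0.4119

Observed agreement pₒ = trace/N = 233/380 = 0.61316
Expected agreement pₑ = Σ (rowᵢ·colᵢ)/N² = (141·168 + 168·110 + 71·102)/380² = 0.34217
κ = (pₒ − pₑ)/(1 − pₑ) = (0.61316 − 0.34217)/(1 − 0.34217) = 0.4119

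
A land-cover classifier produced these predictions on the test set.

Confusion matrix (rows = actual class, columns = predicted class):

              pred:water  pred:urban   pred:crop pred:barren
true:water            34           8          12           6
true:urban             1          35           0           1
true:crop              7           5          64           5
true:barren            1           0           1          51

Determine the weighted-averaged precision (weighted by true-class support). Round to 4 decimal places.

0.7994

Per-class precision (TP/(TP+FP)):
  water: TP=34, FP=1+7+1=9 → 34/43 = 0.79070
  urban: TP=35, FP=8+5+0=13 → 35/48 = 0.72917
  crop: TP=64, FP=12+0+1=13 → 64/77 = 0.83117
  barren: TP=51, FP=6+1+5=12 → 51/63 = 0.80952
Weighted-precision = Σ (supportᵢ/N)·precisionᵢ with N=231: (60/231)·0.79070 + (37/231)·0.72917 + (81/231)·0.83117 + (53/231)·0.80952 = 0.7994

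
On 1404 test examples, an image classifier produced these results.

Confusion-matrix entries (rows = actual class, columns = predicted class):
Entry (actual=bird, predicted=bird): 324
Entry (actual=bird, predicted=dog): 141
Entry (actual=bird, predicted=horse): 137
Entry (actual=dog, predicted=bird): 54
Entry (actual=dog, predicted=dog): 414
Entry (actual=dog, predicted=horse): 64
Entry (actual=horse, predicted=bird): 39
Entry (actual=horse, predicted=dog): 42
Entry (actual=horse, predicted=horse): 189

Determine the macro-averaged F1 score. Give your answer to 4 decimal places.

0.6473

Per-class F1 score (2·TP/(2·TP+FP+FN)):
  bird: TP=324, FP=54+39=93, FN=141+137=278 → 648/1019 = 0.63592
  dog: TP=414, FP=141+42=183, FN=54+64=118 → 828/1129 = 0.73339
  horse: TP=189, FP=137+64=201, FN=39+42=81 → 378/660 = 0.57273
Macro-F1 score = mean = (0.63592 + 0.73339 + 0.57273) / 3 = 0.6473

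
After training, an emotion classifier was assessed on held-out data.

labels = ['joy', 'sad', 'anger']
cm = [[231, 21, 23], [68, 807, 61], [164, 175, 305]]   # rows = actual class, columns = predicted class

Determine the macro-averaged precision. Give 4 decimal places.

Per-class precision (TP/(TP+FP)):
  joy: TP=231, FP=68+164=232 → 231/463 = 0.49892
  sad: TP=807, FP=21+175=196 → 807/1003 = 0.80459
  anger: TP=305, FP=23+61=84 → 305/389 = 0.78406
Macro-precision = mean = (0.49892 + 0.80459 + 0.78406) / 3 = 0.6959

0.6959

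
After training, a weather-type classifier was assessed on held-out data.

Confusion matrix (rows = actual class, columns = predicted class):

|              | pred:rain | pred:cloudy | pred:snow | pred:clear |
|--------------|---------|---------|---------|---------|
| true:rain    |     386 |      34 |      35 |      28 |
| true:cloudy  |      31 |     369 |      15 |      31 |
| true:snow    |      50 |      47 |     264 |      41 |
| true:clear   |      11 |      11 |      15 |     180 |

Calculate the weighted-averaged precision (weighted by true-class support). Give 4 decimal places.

Per-class precision (TP/(TP+FP)):
  rain: TP=386, FP=31+50+11=92 → 386/478 = 0.80753
  cloudy: TP=369, FP=34+47+11=92 → 369/461 = 0.80043
  snow: TP=264, FP=35+15+15=65 → 264/329 = 0.80243
  clear: TP=180, FP=28+31+41=100 → 180/280 = 0.64286
Weighted-precision = Σ (supportᵢ/N)·precisionᵢ with N=1548: (483/1548)·0.80753 + (446/1548)·0.80043 + (402/1548)·0.80243 + (217/1548)·0.64286 = 0.7811

0.7811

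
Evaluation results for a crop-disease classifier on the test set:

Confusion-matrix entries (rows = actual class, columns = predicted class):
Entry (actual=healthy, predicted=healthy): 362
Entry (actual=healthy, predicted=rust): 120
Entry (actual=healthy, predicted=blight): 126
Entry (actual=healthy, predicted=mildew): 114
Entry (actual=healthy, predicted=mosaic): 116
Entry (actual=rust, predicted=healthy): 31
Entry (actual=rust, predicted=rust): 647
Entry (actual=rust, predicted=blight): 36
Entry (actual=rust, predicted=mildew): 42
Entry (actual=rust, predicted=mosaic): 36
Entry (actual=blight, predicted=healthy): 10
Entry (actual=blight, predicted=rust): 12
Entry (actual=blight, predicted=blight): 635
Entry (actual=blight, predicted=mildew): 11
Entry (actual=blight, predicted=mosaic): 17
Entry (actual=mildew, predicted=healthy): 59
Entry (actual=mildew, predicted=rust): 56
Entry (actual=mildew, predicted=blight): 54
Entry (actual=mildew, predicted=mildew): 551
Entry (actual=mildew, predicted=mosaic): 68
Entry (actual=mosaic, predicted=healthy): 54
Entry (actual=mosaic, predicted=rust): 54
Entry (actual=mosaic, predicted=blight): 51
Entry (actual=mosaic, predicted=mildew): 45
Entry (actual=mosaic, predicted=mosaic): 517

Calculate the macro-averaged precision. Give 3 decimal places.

0.708

Per-class precision (TP/(TP+FP)):
  healthy: TP=362, FP=31+10+59+54=154 → 362/516 = 0.7016
  rust: TP=647, FP=120+12+56+54=242 → 647/889 = 0.7278
  blight: TP=635, FP=126+36+54+51=267 → 635/902 = 0.7040
  mildew: TP=551, FP=114+42+11+45=212 → 551/763 = 0.7221
  mosaic: TP=517, FP=116+36+17+68=237 → 517/754 = 0.6857
Macro-precision = mean = (0.7016 + 0.7278 + 0.7040 + 0.7221 + 0.6857) / 5 = 0.708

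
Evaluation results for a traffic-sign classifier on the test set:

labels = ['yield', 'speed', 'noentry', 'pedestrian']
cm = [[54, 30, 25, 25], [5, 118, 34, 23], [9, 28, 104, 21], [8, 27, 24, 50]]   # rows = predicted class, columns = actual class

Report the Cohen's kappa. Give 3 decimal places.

0.399

Observed agreement pₒ = trace/N = 326/585 = 0.5573
Expected agreement pₑ = Σ (rowᵢ·colᵢ)/N² = (76·134 + 203·180 + 187·162 + 119·109)/585² = 0.2630
κ = (pₒ − pₑ)/(1 − pₑ) = (0.5573 − 0.2630)/(1 − 0.2630) = 0.399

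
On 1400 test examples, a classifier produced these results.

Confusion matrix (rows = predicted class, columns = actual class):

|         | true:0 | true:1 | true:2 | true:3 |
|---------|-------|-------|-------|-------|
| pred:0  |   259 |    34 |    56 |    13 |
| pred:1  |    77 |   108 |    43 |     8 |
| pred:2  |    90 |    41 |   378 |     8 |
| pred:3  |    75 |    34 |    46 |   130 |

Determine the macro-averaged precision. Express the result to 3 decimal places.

0.590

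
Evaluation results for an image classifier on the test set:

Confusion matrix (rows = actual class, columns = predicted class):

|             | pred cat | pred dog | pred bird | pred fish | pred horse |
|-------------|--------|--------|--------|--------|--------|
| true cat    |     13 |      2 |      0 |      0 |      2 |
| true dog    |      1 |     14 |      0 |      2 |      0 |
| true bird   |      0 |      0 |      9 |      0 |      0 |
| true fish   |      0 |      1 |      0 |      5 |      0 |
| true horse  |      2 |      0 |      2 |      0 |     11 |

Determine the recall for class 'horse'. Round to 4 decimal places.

0.7333

One-vs-rest for 'horse': TP = diagonal; FP = other classes predicted 'horse'; FN = 'horse' predicted as other.
recall = TP/(TP+FN).
horse: TP=11, FN=2+0+2+0=4 → 11/15 = 0.73333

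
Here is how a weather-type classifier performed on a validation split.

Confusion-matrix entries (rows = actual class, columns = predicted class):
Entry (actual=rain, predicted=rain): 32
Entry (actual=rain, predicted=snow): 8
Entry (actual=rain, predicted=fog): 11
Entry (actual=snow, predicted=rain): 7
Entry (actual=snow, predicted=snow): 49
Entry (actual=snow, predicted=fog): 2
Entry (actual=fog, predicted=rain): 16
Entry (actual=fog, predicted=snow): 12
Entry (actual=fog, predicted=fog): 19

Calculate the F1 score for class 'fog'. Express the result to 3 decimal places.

F1 score = 2·TP/(2·TP+FP+FN).
fog: TP=19, FP=11+2=13, FN=16+12=28 → 38/79 = 0.4810

0.481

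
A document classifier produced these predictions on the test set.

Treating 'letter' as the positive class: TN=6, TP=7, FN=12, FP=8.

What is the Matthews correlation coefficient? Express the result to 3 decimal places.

MCC = (TP·TN − FP·FN) / √((TP+FP)(TP+FN)(TN+FP)(TN+FN))
Numerator = 7·6 − 8·12 = -54
Denominator = √(15·19·14·18) = √71820 = 267.9925
MCC = -54 / 267.9925 = -0.201

-0.201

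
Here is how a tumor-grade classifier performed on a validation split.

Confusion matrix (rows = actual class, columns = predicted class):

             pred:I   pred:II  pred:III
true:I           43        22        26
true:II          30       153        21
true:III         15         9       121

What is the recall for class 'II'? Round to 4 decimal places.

0.7500

One-vs-rest for 'II': TP = diagonal; FP = other classes predicted 'II'; FN = 'II' predicted as other.
recall = TP/(TP+FN).
II: TP=153, FN=30+21=51 → 153/204 = 0.75000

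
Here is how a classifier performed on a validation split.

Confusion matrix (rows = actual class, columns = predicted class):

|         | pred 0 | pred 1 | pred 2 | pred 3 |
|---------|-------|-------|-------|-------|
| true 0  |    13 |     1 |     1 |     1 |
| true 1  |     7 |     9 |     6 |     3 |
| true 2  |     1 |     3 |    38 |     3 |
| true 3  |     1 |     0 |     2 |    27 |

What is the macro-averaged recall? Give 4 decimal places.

0.7292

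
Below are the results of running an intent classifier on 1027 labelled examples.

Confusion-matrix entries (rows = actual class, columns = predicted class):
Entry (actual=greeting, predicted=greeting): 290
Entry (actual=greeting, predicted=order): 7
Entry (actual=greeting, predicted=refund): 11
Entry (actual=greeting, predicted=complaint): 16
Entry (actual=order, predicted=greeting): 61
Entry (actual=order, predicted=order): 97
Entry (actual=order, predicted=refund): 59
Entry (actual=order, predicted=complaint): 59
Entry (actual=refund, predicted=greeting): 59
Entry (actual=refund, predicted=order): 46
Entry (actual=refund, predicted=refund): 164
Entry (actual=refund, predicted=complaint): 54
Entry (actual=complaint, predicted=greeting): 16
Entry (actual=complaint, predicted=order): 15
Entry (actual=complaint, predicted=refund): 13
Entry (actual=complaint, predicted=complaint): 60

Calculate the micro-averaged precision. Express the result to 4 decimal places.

Micro-averaging pools counts across classes: ΣTP=611, ΣFP=416, ΣFN=416.
Micro-precision = TP/(TP+FP) on pooled counts = 0.5949 (equals overall accuracy in single-label multiclass).

0.5949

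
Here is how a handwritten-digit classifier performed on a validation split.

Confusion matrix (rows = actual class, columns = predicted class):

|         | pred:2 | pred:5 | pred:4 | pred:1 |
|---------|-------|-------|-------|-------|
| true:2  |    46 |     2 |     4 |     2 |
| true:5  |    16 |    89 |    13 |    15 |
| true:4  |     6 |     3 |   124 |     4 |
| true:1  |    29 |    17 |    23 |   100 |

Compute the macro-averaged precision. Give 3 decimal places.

0.715

Per-class precision (TP/(TP+FP)):
  2: TP=46, FP=16+6+29=51 → 46/97 = 0.4742
  5: TP=89, FP=2+3+17=22 → 89/111 = 0.8018
  4: TP=124, FP=4+13+23=40 → 124/164 = 0.7561
  1: TP=100, FP=2+15+4=21 → 100/121 = 0.8264
Macro-precision = mean = (0.4742 + 0.8018 + 0.7561 + 0.8264) / 4 = 0.715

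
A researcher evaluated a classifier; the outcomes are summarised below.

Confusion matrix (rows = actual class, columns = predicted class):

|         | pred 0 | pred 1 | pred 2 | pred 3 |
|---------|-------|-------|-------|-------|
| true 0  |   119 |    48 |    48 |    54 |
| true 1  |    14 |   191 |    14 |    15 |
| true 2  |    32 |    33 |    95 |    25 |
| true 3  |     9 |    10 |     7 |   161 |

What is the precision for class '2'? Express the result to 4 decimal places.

0.5793

Take TP from the diagonal, FP from the rest of the '2' prediction marginal, FN from the rest of the '2' actual marginal.
precision = TP/(TP+FP).
2: TP=95, FP=48+14+7=69 → 95/164 = 0.57927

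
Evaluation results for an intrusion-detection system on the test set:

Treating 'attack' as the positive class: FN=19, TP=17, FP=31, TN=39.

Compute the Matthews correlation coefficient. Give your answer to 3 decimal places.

MCC = (TP·TN − FP·FN) / √((TP+FP)(TP+FN)(TN+FP)(TN+FN))
Numerator = 17·39 − 31·19 = 74
Denominator = √(48·36·70·58) = √7015680 = 2648.7129
MCC = 74 / 2648.7129 = 0.028

0.028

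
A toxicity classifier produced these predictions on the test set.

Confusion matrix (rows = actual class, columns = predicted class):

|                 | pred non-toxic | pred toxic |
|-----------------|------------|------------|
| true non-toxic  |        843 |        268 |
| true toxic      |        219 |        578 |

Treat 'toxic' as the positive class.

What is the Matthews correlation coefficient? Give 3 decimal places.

MCC = (TP·TN − FP·FN) / √((TP+FP)(TP+FN)(TN+FP)(TN+FN))
Numerator = 578·843 − 268·219 = 428562
Denominator = √(846·797·1111·1062) = √795549597084 = 891935.8705
MCC = 428562 / 891935.8705 = 0.480

0.480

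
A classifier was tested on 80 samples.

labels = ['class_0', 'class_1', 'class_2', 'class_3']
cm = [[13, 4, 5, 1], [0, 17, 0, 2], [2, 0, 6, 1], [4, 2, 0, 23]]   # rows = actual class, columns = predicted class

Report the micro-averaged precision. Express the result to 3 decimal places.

Micro-averaging pools counts across classes: ΣTP=59, ΣFP=21, ΣFN=21.
Micro-precision = TP/(TP+FP) on pooled counts = 0.738 (equals overall accuracy in single-label multiclass).

0.738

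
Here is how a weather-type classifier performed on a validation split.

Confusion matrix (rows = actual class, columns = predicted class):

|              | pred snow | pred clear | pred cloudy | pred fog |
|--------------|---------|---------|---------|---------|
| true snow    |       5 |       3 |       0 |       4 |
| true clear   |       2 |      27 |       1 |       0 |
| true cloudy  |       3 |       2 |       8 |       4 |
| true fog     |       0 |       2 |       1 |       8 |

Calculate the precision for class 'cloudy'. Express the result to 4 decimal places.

0.8000

Take TP from the diagonal, FP from the rest of the 'cloudy' prediction marginal, FN from the rest of the 'cloudy' actual marginal.
precision = TP/(TP+FP).
cloudy: TP=8, FP=0+1+1=2 → 8/10 = 0.80000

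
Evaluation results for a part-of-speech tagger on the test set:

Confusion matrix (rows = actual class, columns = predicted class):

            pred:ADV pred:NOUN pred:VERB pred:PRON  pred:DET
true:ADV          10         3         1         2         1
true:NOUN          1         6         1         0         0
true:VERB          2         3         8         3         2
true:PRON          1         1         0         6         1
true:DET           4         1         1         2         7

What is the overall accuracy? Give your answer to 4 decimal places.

Accuracy = trace / total = (10+6+8+6+7=37) / 67 = 37/67 = 0.5522

0.5522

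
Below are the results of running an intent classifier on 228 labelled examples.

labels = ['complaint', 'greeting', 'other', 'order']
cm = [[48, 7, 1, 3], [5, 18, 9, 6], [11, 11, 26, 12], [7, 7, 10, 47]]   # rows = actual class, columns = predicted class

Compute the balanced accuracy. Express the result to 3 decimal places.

Balanced accuracy = mean of per-class recall.
  complaint: recall = 48/59 = 0.8136
  greeting: recall = 18/38 = 0.4737
  other: recall = 26/60 = 0.4333
  order: recall = 47/71 = 0.6620
Mean = (0.8136 + 0.4737 + 0.4333 + 0.6620) / 4 = 0.596

0.596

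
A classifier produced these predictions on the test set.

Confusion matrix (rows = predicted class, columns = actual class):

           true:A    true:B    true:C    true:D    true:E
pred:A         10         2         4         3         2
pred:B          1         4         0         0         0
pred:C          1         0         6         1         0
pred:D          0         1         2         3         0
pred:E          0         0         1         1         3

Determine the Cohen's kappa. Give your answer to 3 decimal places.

0.452

Observed agreement pₒ = trace/N = 26/45 = 0.5778
Expected agreement pₑ = Σ (rowᵢ·colᵢ)/N² = (12·21 + 7·5 + 13·8 + 8·6 + 5·5)/45² = 0.2291
κ = (pₒ − pₑ)/(1 − pₑ) = (0.5778 − 0.2291)/(1 − 0.2291) = 0.452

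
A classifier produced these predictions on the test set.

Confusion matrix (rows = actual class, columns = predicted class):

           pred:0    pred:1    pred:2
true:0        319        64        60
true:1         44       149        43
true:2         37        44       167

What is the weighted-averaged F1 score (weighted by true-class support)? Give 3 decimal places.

Per-class F1 score (2·TP/(2·TP+FP+FN)):
  0: TP=319, FP=44+37=81, FN=64+60=124 → 638/843 = 0.7568
  1: TP=149, FP=64+44=108, FN=44+43=87 → 298/493 = 0.6045
  2: TP=167, FP=60+43=103, FN=37+44=81 → 334/518 = 0.6448
Weighted-F1 score = Σ (supportᵢ/N)·F1 scoreᵢ with N=927: (443/927)·0.7568 + (236/927)·0.6045 + (248/927)·0.6448 = 0.688

0.688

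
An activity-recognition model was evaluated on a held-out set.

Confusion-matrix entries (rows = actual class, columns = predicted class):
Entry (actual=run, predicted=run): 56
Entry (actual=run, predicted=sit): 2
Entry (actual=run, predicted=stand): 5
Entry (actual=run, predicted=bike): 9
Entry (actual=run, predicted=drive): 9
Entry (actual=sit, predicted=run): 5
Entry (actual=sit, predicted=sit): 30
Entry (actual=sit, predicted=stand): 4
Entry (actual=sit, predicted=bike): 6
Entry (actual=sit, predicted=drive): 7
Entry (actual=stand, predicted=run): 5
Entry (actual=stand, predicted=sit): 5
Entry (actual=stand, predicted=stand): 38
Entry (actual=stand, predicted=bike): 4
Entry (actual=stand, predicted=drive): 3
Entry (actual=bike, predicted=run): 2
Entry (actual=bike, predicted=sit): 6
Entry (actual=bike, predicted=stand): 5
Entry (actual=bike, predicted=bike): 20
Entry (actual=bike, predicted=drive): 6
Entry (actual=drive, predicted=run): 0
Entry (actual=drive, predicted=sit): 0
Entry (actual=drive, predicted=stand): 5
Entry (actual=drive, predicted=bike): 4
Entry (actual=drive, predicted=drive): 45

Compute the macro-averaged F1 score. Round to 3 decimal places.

Per-class F1 score (2·TP/(2·TP+FP+FN)):
  run: TP=56, FP=5+5+2+0=12, FN=2+5+9+9=25 → 112/149 = 0.7517
  sit: TP=30, FP=2+5+6+0=13, FN=5+4+6+7=22 → 60/95 = 0.6316
  stand: TP=38, FP=5+4+5+5=19, FN=5+5+4+3=17 → 76/112 = 0.6786
  bike: TP=20, FP=9+6+4+4=23, FN=2+6+5+6=19 → 40/82 = 0.4878
  drive: TP=45, FP=9+7+3+6=25, FN=0+0+5+4=9 → 90/124 = 0.7258
Macro-F1 score = mean = (0.7517 + 0.6316 + 0.6786 + 0.4878 + 0.7258) / 5 = 0.655

0.655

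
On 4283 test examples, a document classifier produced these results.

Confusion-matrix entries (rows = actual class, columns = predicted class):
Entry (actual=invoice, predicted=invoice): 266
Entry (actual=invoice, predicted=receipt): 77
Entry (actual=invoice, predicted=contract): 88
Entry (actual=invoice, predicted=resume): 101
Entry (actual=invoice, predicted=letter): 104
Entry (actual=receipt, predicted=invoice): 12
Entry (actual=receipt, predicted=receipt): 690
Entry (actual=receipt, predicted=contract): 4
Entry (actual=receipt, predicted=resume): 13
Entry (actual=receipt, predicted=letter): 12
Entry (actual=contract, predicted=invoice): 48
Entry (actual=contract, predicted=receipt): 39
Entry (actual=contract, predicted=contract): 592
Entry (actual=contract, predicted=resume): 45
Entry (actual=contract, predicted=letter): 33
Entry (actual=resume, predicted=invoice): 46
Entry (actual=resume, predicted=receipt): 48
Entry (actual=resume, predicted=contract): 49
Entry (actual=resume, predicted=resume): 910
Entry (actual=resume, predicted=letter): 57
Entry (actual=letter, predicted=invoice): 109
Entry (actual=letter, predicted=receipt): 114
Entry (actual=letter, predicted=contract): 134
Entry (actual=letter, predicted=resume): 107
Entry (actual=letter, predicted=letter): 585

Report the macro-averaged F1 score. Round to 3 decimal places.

0.690

Per-class F1 score (2·TP/(2·TP+FP+FN)):
  invoice: TP=266, FP=12+48+46+109=215, FN=77+88+101+104=370 → 532/1117 = 0.4763
  receipt: TP=690, FP=77+39+48+114=278, FN=12+4+13+12=41 → 1380/1699 = 0.8122
  contract: TP=592, FP=88+4+49+134=275, FN=48+39+45+33=165 → 1184/1624 = 0.7291
  resume: TP=910, FP=101+13+45+107=266, FN=46+48+49+57=200 → 1820/2286 = 0.7962
  letter: TP=585, FP=104+12+33+57=206, FN=109+114+134+107=464 → 1170/1840 = 0.6359
Macro-F1 score = mean = (0.4763 + 0.8122 + 0.7291 + 0.7962 + 0.6359) / 5 = 0.690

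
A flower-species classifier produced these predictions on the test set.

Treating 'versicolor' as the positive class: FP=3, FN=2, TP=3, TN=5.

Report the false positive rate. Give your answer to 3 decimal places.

0.375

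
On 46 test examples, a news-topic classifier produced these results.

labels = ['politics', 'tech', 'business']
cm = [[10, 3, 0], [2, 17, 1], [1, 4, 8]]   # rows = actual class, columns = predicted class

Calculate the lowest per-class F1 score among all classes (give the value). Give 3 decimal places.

Per-class F1 score (2·TP/(2·TP+FP+FN)):
  politics: TP=10, FP=2+1=3, FN=3+0=3 → 20/26 = 0.7692
  tech: TP=17, FP=3+4=7, FN=2+1=3 → 34/44 = 0.7727
  business: TP=8, FP=0+1=1, FN=1+4=5 → 16/22 = 0.7273
Lowest is class 'business' with F1 score = 0.727.

0.727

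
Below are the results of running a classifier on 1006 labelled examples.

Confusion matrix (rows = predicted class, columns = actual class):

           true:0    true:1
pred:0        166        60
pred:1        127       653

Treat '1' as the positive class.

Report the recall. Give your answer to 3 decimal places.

Recall = TP/(TP+FN) = 653/(653+60) = 653/713 = 0.916

0.916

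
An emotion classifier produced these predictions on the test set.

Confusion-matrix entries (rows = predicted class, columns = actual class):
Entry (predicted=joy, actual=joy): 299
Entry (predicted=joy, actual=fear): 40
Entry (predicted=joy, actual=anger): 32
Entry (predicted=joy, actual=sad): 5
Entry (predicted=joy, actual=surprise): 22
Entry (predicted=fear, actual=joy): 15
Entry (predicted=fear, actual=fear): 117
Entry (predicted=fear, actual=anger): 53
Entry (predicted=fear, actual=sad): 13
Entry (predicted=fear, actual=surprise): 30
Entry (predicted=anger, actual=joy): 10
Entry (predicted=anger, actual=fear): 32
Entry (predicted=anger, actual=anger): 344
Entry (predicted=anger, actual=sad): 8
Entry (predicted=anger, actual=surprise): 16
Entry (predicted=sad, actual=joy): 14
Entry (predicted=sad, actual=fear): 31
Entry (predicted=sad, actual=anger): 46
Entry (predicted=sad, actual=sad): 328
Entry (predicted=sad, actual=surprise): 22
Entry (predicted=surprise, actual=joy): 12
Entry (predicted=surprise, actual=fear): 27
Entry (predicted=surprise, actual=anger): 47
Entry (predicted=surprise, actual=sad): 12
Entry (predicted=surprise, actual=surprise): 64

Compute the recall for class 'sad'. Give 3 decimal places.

0.896

Take TP from the diagonal, FP from the rest of the 'sad' prediction marginal, FN from the rest of the 'sad' actual marginal.
recall = TP/(TP+FN).
sad: TP=328, FN=5+13+8+12=38 → 328/366 = 0.8962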